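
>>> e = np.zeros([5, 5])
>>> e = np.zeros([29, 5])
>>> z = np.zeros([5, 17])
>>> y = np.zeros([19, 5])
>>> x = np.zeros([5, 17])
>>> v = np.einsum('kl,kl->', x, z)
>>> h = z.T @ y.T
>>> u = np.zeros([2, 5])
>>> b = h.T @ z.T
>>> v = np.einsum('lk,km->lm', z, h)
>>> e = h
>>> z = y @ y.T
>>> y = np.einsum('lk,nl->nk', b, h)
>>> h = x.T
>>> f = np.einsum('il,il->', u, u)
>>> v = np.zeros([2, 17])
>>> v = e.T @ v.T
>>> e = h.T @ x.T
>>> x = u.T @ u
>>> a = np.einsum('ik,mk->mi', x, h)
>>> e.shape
(5, 5)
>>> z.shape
(19, 19)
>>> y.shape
(17, 5)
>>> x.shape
(5, 5)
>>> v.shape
(19, 2)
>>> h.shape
(17, 5)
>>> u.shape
(2, 5)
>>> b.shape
(19, 5)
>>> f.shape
()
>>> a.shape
(17, 5)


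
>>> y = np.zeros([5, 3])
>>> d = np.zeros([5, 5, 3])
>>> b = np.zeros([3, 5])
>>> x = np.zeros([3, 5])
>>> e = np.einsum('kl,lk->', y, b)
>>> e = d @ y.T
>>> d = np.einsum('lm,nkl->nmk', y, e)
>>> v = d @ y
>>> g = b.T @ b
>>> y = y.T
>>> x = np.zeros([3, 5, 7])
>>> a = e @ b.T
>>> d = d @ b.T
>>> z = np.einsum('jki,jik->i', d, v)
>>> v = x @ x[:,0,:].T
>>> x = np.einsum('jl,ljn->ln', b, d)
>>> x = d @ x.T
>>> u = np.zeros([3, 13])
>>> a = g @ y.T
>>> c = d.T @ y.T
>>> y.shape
(3, 5)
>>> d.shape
(5, 3, 3)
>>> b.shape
(3, 5)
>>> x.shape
(5, 3, 5)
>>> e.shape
(5, 5, 5)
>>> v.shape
(3, 5, 3)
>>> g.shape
(5, 5)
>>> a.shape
(5, 3)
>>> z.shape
(3,)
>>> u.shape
(3, 13)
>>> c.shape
(3, 3, 3)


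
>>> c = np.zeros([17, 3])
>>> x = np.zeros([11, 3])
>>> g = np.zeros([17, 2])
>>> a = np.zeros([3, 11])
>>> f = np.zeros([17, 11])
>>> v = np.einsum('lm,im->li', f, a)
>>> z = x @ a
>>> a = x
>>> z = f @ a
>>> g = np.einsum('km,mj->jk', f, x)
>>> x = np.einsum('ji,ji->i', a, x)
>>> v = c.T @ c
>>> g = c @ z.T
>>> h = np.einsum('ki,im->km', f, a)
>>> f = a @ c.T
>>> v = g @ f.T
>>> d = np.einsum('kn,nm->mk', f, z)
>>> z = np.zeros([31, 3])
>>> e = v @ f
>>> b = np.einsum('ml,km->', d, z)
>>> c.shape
(17, 3)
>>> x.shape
(3,)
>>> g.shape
(17, 17)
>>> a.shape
(11, 3)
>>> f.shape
(11, 17)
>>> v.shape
(17, 11)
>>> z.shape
(31, 3)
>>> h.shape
(17, 3)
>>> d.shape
(3, 11)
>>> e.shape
(17, 17)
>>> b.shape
()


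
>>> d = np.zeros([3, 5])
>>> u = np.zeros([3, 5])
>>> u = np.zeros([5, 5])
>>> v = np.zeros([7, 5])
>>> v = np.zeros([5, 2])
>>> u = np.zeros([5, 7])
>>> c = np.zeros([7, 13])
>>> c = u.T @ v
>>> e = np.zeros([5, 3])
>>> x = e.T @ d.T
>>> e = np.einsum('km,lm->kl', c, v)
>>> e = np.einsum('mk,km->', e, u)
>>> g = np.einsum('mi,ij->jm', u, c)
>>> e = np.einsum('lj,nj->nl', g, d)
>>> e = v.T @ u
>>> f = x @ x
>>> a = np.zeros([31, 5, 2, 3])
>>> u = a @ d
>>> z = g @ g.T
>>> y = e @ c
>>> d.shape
(3, 5)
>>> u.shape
(31, 5, 2, 5)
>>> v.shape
(5, 2)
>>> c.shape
(7, 2)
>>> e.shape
(2, 7)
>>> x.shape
(3, 3)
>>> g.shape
(2, 5)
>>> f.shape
(3, 3)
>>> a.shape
(31, 5, 2, 3)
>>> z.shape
(2, 2)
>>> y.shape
(2, 2)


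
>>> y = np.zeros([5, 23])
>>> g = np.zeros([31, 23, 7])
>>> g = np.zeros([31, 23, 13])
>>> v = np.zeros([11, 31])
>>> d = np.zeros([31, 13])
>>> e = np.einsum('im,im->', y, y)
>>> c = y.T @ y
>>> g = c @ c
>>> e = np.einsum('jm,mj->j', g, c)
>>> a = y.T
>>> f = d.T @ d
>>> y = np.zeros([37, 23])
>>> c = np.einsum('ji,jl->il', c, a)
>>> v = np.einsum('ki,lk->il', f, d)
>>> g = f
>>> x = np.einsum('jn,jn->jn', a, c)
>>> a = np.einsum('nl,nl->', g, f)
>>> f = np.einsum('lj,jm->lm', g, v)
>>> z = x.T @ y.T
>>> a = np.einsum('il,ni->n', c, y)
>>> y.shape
(37, 23)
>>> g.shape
(13, 13)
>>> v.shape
(13, 31)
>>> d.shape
(31, 13)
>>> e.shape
(23,)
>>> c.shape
(23, 5)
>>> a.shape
(37,)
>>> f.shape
(13, 31)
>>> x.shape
(23, 5)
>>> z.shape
(5, 37)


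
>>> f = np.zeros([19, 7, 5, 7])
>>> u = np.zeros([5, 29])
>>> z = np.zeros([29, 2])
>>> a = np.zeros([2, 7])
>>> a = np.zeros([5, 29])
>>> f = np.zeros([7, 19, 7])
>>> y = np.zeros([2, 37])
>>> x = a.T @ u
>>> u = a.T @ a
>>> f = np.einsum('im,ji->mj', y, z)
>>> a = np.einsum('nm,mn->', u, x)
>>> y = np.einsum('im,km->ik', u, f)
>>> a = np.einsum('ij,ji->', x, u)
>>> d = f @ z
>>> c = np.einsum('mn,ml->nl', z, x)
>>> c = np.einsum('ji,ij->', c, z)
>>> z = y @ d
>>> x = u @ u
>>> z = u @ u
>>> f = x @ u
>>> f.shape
(29, 29)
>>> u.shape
(29, 29)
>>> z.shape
(29, 29)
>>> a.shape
()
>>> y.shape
(29, 37)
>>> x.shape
(29, 29)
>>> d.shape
(37, 2)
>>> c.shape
()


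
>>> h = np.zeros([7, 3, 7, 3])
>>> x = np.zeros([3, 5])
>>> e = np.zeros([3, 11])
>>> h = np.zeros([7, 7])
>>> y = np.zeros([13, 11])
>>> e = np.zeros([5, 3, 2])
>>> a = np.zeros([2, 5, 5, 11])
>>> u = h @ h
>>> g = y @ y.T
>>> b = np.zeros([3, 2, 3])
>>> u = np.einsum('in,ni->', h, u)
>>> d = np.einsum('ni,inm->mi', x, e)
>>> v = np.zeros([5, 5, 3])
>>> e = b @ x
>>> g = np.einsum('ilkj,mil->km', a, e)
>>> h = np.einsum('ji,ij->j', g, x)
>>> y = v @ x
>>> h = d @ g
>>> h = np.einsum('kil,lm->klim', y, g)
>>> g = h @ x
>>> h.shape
(5, 5, 5, 3)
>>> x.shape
(3, 5)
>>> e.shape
(3, 2, 5)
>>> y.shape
(5, 5, 5)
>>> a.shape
(2, 5, 5, 11)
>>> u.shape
()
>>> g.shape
(5, 5, 5, 5)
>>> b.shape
(3, 2, 3)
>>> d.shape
(2, 5)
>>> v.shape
(5, 5, 3)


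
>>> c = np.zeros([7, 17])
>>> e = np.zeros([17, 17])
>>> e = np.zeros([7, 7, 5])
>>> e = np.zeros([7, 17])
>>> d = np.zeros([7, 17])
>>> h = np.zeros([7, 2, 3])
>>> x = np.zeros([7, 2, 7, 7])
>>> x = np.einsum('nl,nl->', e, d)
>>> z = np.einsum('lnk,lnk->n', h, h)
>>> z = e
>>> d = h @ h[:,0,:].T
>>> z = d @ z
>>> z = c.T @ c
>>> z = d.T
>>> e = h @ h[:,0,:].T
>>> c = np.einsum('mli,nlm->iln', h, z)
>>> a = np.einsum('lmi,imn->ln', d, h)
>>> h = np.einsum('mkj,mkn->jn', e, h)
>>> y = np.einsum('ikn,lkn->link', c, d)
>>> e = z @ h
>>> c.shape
(3, 2, 7)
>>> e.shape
(7, 2, 3)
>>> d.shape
(7, 2, 7)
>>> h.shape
(7, 3)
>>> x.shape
()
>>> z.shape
(7, 2, 7)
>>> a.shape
(7, 3)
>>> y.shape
(7, 3, 7, 2)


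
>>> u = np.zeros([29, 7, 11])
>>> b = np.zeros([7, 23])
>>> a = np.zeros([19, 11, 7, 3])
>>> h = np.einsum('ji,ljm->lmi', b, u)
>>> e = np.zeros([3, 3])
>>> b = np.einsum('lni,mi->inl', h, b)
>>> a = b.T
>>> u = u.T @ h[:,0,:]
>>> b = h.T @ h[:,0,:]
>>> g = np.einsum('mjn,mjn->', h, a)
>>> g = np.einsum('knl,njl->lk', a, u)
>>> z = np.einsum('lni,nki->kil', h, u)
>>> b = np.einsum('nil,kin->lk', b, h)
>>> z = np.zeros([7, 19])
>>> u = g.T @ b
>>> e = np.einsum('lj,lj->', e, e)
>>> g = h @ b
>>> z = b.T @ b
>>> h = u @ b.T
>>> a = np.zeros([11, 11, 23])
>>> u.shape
(29, 29)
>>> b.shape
(23, 29)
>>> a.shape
(11, 11, 23)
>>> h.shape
(29, 23)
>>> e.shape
()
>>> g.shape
(29, 11, 29)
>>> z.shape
(29, 29)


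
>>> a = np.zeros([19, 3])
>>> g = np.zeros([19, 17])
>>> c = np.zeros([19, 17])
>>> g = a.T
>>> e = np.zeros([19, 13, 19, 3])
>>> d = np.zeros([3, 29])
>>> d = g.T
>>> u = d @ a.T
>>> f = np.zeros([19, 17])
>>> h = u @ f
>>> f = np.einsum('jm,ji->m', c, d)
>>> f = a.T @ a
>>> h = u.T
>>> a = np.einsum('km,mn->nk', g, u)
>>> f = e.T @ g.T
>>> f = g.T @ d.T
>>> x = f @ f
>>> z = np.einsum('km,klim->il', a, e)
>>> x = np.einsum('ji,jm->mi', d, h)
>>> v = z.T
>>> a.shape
(19, 3)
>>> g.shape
(3, 19)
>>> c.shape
(19, 17)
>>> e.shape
(19, 13, 19, 3)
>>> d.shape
(19, 3)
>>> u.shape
(19, 19)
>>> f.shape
(19, 19)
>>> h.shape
(19, 19)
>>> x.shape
(19, 3)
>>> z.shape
(19, 13)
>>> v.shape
(13, 19)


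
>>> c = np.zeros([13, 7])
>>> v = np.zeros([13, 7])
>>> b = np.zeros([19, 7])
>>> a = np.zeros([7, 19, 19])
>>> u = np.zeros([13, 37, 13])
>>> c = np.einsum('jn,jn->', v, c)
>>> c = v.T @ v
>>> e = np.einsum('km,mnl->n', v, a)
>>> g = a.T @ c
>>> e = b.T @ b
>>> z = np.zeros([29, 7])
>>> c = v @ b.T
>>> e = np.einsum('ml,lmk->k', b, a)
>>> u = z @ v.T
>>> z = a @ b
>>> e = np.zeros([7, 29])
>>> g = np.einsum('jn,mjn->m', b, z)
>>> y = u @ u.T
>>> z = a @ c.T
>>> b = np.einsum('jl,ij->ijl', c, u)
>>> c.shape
(13, 19)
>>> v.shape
(13, 7)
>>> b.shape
(29, 13, 19)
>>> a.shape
(7, 19, 19)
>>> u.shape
(29, 13)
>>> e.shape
(7, 29)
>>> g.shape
(7,)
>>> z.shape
(7, 19, 13)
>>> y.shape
(29, 29)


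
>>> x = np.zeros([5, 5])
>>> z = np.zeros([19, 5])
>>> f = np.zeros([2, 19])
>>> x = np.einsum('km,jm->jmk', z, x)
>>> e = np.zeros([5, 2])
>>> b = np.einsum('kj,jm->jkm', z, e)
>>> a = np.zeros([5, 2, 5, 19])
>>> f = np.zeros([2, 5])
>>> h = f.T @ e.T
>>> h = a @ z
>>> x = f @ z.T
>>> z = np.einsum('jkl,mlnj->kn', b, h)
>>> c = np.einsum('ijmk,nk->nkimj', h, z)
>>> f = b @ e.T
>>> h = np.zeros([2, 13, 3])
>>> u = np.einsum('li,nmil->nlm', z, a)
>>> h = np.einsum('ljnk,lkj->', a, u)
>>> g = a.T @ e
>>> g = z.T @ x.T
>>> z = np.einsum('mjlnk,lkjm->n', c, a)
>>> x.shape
(2, 19)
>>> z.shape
(5,)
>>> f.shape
(5, 19, 5)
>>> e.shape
(5, 2)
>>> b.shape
(5, 19, 2)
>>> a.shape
(5, 2, 5, 19)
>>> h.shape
()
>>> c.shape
(19, 5, 5, 5, 2)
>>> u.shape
(5, 19, 2)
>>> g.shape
(5, 2)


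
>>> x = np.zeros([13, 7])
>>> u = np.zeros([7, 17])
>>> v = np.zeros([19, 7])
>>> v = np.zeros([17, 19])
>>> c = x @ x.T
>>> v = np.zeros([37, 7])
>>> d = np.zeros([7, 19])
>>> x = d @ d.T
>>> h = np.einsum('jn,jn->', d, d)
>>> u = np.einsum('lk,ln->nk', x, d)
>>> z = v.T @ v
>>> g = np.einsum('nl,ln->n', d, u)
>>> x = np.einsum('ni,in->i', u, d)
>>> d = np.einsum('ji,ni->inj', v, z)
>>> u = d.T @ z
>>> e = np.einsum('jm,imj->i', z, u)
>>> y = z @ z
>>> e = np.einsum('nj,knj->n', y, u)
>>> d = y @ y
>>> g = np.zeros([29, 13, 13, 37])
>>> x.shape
(7,)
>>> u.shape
(37, 7, 7)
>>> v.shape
(37, 7)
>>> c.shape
(13, 13)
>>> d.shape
(7, 7)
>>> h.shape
()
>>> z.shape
(7, 7)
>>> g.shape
(29, 13, 13, 37)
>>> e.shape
(7,)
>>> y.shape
(7, 7)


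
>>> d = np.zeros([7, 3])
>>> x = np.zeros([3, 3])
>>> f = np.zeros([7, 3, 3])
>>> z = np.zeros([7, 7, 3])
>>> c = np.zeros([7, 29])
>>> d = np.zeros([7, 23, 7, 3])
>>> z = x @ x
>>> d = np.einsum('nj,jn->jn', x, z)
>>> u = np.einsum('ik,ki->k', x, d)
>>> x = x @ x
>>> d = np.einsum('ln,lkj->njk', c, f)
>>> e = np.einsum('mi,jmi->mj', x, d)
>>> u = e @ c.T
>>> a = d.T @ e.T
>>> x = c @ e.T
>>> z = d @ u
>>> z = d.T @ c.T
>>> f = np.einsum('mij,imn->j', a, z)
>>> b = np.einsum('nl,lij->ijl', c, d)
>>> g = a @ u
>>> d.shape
(29, 3, 3)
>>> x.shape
(7, 3)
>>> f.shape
(3,)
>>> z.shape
(3, 3, 7)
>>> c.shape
(7, 29)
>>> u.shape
(3, 7)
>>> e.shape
(3, 29)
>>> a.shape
(3, 3, 3)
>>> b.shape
(3, 3, 29)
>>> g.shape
(3, 3, 7)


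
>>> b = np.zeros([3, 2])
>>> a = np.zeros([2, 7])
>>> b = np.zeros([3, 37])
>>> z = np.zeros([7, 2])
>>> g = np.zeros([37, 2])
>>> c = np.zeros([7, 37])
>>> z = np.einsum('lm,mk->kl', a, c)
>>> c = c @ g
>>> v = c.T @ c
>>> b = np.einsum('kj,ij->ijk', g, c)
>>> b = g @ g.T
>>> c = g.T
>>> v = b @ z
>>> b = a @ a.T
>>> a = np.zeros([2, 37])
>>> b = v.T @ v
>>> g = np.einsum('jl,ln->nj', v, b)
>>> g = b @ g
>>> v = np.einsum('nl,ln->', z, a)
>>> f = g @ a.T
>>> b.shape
(2, 2)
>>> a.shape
(2, 37)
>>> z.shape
(37, 2)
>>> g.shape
(2, 37)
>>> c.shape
(2, 37)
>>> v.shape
()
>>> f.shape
(2, 2)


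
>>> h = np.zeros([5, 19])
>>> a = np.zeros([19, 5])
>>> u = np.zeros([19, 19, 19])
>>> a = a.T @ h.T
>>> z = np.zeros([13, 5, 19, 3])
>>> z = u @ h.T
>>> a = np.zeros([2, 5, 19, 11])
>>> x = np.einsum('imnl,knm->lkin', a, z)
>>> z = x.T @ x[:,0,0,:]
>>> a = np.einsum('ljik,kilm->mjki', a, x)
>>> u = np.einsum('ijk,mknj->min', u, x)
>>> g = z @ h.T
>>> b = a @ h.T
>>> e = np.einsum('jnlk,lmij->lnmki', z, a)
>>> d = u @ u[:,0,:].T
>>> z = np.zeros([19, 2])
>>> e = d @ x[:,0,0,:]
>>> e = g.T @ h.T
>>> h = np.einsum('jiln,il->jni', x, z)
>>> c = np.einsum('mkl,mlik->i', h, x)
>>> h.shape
(11, 19, 19)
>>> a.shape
(19, 5, 11, 19)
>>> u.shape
(11, 19, 2)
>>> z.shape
(19, 2)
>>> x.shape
(11, 19, 2, 19)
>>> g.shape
(19, 2, 19, 5)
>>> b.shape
(19, 5, 11, 5)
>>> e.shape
(5, 19, 2, 5)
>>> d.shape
(11, 19, 11)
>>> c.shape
(2,)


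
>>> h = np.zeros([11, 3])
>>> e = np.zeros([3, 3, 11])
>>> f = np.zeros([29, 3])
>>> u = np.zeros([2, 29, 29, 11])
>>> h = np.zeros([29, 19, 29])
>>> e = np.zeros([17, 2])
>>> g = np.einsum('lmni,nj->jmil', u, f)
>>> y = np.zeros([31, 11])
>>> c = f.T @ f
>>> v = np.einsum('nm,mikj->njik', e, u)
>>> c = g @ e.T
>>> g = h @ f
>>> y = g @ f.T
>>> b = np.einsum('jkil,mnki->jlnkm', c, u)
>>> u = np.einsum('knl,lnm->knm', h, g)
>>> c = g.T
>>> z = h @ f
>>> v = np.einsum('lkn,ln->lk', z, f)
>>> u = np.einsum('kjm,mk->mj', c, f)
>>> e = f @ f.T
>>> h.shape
(29, 19, 29)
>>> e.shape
(29, 29)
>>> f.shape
(29, 3)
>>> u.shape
(29, 19)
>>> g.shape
(29, 19, 3)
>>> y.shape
(29, 19, 29)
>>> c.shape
(3, 19, 29)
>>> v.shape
(29, 19)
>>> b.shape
(3, 17, 29, 29, 2)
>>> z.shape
(29, 19, 3)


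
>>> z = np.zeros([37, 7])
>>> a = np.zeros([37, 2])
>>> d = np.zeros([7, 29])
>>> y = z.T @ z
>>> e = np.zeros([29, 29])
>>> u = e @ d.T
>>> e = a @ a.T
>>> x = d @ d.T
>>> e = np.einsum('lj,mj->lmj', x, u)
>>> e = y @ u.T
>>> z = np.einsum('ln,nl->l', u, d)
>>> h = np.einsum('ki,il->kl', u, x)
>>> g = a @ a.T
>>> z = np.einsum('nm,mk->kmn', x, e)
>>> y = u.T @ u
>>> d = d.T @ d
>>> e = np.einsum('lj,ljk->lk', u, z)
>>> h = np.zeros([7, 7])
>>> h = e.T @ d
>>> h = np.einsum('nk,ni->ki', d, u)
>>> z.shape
(29, 7, 7)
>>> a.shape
(37, 2)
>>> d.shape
(29, 29)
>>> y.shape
(7, 7)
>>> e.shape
(29, 7)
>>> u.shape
(29, 7)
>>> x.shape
(7, 7)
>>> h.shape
(29, 7)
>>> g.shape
(37, 37)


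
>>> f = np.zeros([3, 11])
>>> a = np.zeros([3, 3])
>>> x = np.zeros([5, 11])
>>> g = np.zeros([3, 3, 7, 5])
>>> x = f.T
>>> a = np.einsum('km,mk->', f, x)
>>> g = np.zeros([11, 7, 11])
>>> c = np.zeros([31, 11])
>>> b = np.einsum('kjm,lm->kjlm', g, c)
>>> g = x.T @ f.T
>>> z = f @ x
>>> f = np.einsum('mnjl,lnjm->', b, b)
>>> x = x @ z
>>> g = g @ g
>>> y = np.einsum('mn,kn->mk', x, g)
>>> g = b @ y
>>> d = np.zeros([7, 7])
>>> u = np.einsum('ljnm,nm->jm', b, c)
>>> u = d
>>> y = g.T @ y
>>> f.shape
()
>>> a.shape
()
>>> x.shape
(11, 3)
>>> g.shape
(11, 7, 31, 3)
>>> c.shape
(31, 11)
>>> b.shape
(11, 7, 31, 11)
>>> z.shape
(3, 3)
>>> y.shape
(3, 31, 7, 3)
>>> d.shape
(7, 7)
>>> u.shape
(7, 7)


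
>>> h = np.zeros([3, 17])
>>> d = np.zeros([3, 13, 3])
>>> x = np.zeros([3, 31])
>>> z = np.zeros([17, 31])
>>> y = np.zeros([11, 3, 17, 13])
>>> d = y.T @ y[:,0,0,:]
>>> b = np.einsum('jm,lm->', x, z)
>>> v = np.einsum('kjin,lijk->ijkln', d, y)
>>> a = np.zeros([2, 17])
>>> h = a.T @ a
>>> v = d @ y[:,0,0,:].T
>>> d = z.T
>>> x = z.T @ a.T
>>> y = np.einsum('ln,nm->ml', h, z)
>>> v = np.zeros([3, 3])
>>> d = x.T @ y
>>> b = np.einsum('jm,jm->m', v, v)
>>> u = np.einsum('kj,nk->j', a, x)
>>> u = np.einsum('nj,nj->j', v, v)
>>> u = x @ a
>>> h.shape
(17, 17)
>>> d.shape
(2, 17)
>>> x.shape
(31, 2)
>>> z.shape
(17, 31)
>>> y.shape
(31, 17)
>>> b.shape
(3,)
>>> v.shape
(3, 3)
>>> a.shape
(2, 17)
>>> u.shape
(31, 17)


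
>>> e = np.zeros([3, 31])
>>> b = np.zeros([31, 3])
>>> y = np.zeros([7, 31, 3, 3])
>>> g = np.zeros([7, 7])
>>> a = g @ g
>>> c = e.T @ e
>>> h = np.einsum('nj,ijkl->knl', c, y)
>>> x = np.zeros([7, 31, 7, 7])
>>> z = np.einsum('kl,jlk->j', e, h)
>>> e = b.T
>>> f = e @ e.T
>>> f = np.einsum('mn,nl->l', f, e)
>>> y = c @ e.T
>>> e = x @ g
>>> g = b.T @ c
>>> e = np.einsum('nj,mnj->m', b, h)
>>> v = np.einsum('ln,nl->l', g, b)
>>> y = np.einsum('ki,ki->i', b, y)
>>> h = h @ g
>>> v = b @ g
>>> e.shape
(3,)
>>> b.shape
(31, 3)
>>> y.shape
(3,)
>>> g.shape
(3, 31)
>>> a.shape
(7, 7)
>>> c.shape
(31, 31)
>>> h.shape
(3, 31, 31)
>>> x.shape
(7, 31, 7, 7)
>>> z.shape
(3,)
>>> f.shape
(31,)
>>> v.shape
(31, 31)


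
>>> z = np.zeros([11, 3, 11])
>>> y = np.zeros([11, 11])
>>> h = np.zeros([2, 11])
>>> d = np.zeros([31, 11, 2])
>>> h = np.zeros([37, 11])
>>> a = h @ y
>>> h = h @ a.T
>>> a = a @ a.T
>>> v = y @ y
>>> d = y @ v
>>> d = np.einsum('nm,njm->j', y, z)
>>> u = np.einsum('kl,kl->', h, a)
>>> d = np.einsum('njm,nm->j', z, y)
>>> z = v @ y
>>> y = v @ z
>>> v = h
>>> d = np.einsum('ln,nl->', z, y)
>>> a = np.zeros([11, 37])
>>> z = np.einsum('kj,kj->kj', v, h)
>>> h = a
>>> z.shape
(37, 37)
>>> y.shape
(11, 11)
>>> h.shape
(11, 37)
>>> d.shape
()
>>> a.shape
(11, 37)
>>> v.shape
(37, 37)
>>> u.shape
()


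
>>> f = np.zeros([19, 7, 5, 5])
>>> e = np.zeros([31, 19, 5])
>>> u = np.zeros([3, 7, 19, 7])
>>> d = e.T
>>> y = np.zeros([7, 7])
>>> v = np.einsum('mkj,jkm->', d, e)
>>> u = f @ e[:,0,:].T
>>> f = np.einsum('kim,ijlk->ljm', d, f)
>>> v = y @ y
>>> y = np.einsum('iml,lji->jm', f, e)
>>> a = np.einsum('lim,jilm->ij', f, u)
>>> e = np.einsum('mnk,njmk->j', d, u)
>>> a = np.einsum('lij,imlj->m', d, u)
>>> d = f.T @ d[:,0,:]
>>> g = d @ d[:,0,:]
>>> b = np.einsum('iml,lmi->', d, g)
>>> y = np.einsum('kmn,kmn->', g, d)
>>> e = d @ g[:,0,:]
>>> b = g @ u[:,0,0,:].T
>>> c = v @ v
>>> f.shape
(5, 7, 31)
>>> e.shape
(31, 7, 31)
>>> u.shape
(19, 7, 5, 31)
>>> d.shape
(31, 7, 31)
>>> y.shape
()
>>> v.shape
(7, 7)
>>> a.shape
(7,)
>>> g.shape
(31, 7, 31)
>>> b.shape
(31, 7, 19)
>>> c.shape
(7, 7)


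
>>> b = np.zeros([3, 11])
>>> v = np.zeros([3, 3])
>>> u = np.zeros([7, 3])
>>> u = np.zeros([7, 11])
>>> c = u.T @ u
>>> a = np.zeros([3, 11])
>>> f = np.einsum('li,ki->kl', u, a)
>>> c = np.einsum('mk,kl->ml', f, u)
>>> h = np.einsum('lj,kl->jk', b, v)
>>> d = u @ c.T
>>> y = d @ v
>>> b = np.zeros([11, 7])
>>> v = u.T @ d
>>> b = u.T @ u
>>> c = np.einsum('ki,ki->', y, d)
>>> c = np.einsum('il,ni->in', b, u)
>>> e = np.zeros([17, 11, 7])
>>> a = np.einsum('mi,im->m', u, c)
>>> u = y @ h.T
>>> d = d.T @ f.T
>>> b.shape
(11, 11)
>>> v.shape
(11, 3)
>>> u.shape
(7, 11)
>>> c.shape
(11, 7)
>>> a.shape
(7,)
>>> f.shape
(3, 7)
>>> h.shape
(11, 3)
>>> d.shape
(3, 3)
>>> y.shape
(7, 3)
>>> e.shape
(17, 11, 7)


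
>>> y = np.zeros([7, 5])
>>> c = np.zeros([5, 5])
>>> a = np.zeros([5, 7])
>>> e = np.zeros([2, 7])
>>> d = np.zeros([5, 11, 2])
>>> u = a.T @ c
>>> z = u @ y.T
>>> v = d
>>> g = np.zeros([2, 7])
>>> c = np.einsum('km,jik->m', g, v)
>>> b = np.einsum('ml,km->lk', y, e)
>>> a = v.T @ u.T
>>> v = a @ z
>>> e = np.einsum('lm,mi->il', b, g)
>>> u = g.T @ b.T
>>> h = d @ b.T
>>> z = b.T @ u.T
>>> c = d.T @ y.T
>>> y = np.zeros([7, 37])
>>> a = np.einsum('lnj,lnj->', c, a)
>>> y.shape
(7, 37)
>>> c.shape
(2, 11, 7)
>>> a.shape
()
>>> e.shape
(7, 5)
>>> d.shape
(5, 11, 2)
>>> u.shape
(7, 5)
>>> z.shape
(2, 7)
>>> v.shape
(2, 11, 7)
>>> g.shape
(2, 7)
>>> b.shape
(5, 2)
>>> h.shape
(5, 11, 5)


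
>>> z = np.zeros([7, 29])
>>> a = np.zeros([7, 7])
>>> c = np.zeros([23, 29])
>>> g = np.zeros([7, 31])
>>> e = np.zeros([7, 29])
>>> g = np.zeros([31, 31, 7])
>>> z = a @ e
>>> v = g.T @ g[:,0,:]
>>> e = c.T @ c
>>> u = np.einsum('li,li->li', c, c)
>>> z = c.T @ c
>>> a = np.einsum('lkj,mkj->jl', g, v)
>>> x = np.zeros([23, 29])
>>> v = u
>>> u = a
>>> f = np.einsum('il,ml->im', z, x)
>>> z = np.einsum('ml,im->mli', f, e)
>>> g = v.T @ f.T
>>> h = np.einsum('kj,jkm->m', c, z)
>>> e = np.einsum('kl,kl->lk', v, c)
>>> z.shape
(29, 23, 29)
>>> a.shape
(7, 31)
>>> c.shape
(23, 29)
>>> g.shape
(29, 29)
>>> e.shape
(29, 23)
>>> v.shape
(23, 29)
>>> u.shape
(7, 31)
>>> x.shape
(23, 29)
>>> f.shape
(29, 23)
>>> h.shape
(29,)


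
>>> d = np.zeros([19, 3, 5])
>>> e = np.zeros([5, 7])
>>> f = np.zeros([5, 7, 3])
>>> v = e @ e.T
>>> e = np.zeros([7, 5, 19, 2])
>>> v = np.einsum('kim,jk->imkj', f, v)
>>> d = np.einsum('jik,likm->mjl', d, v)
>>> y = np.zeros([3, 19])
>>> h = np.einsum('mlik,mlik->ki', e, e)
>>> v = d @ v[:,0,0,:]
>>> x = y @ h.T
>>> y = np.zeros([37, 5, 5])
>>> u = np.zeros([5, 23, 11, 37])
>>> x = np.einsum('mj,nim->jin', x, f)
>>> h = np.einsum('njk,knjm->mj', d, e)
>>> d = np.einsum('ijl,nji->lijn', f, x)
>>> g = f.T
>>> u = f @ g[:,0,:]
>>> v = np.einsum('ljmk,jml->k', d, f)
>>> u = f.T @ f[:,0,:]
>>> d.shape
(3, 5, 7, 2)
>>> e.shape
(7, 5, 19, 2)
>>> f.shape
(5, 7, 3)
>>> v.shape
(2,)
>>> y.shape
(37, 5, 5)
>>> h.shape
(2, 19)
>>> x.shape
(2, 7, 5)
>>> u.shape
(3, 7, 3)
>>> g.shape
(3, 7, 5)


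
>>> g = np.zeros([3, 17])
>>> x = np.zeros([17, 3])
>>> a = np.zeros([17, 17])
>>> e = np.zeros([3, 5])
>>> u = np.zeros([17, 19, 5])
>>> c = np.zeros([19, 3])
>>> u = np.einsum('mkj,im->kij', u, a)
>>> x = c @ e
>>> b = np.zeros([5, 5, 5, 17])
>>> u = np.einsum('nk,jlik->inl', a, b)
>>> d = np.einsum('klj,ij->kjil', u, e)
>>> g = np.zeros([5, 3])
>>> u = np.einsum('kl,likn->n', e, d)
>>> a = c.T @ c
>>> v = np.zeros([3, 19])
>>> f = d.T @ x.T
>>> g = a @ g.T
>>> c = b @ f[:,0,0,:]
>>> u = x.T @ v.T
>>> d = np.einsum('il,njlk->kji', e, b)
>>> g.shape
(3, 5)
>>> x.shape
(19, 5)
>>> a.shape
(3, 3)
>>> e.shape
(3, 5)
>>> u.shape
(5, 3)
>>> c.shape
(5, 5, 5, 19)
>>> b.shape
(5, 5, 5, 17)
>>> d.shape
(17, 5, 3)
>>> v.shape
(3, 19)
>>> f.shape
(17, 3, 5, 19)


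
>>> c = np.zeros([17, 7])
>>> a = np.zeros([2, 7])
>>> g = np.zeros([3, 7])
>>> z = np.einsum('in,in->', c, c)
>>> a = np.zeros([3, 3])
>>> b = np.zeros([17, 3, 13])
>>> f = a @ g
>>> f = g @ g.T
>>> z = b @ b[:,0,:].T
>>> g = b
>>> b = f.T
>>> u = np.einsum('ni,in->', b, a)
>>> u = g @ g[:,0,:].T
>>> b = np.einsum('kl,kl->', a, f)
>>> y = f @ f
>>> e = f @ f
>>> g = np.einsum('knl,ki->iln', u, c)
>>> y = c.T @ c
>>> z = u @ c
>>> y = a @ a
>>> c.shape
(17, 7)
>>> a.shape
(3, 3)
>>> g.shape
(7, 17, 3)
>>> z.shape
(17, 3, 7)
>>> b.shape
()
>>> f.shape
(3, 3)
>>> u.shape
(17, 3, 17)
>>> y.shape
(3, 3)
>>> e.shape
(3, 3)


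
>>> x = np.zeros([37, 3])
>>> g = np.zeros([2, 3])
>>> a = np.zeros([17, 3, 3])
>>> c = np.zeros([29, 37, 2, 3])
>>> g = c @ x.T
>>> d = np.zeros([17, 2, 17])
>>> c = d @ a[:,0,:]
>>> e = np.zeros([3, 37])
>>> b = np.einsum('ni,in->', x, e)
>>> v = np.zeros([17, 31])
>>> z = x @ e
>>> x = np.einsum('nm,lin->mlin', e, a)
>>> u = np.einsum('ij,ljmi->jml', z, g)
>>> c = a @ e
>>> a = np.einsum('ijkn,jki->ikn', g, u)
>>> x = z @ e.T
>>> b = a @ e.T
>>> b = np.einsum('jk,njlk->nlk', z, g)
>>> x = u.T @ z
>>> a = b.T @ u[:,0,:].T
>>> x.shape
(29, 2, 37)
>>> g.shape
(29, 37, 2, 37)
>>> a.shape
(37, 2, 37)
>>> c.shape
(17, 3, 37)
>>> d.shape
(17, 2, 17)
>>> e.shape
(3, 37)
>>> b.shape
(29, 2, 37)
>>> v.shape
(17, 31)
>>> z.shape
(37, 37)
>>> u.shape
(37, 2, 29)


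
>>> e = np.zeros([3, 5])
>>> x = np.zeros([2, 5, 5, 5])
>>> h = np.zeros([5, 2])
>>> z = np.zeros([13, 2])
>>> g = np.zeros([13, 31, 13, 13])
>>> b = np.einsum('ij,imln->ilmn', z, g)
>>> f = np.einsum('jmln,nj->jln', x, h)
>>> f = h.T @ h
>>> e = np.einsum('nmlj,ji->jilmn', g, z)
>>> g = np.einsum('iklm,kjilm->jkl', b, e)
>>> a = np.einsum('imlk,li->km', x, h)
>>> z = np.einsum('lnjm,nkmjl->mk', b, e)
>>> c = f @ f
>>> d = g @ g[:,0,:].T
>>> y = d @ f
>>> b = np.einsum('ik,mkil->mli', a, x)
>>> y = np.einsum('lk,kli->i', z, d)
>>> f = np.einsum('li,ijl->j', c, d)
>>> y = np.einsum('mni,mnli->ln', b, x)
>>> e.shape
(13, 2, 13, 31, 13)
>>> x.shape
(2, 5, 5, 5)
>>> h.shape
(5, 2)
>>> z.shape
(13, 2)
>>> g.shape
(2, 13, 31)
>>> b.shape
(2, 5, 5)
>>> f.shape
(13,)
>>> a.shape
(5, 5)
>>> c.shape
(2, 2)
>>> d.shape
(2, 13, 2)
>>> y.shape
(5, 5)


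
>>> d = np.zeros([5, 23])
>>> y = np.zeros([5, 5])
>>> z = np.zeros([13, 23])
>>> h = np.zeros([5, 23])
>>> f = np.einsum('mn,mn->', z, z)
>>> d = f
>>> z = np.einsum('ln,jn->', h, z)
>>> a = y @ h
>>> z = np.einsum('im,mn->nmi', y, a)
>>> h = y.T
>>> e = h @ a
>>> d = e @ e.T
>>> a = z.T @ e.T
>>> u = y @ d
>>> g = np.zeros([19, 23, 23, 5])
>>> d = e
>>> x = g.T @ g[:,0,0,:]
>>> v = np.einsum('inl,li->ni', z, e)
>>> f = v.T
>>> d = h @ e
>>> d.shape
(5, 23)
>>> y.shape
(5, 5)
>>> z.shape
(23, 5, 5)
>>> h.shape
(5, 5)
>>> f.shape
(23, 5)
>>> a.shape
(5, 5, 5)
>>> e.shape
(5, 23)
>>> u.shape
(5, 5)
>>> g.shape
(19, 23, 23, 5)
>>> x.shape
(5, 23, 23, 5)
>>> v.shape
(5, 23)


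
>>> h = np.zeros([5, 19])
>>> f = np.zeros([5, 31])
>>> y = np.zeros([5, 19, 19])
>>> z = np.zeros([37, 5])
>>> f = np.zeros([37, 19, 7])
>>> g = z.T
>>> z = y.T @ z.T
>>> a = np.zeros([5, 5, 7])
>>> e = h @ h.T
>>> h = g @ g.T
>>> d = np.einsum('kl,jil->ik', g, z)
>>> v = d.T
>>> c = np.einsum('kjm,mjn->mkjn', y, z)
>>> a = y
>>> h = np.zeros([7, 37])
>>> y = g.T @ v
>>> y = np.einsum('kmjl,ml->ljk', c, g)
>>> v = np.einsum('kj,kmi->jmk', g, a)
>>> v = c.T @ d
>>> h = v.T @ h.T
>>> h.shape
(5, 5, 19, 7)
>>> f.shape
(37, 19, 7)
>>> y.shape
(37, 19, 19)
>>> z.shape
(19, 19, 37)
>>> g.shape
(5, 37)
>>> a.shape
(5, 19, 19)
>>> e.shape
(5, 5)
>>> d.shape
(19, 5)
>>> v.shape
(37, 19, 5, 5)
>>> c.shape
(19, 5, 19, 37)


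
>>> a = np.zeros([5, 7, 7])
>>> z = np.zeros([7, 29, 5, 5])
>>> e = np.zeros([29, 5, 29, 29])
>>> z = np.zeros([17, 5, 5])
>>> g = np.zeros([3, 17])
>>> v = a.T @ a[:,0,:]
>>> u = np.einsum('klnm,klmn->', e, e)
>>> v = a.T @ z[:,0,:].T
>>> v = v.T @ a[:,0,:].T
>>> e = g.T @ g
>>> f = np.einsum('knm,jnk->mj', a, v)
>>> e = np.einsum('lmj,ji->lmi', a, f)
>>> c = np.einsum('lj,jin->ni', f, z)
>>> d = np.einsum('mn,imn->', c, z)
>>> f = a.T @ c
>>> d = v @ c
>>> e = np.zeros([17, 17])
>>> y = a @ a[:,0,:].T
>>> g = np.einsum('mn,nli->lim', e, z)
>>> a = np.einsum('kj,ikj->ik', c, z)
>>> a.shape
(17, 5)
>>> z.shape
(17, 5, 5)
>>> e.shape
(17, 17)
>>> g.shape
(5, 5, 17)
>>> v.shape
(17, 7, 5)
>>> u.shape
()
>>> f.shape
(7, 7, 5)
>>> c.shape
(5, 5)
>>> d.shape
(17, 7, 5)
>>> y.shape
(5, 7, 5)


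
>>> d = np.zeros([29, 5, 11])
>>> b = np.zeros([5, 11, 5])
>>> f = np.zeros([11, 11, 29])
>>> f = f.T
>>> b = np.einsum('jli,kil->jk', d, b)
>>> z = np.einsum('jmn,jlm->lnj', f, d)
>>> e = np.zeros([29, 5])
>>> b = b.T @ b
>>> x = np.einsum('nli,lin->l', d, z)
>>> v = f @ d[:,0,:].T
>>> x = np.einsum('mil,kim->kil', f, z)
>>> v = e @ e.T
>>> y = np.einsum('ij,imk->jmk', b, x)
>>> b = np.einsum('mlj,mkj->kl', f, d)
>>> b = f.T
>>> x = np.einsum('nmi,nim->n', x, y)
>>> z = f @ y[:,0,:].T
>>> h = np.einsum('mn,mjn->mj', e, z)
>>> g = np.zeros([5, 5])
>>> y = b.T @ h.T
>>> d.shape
(29, 5, 11)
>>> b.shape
(11, 11, 29)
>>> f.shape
(29, 11, 11)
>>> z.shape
(29, 11, 5)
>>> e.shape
(29, 5)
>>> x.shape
(5,)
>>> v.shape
(29, 29)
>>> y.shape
(29, 11, 29)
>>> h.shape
(29, 11)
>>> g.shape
(5, 5)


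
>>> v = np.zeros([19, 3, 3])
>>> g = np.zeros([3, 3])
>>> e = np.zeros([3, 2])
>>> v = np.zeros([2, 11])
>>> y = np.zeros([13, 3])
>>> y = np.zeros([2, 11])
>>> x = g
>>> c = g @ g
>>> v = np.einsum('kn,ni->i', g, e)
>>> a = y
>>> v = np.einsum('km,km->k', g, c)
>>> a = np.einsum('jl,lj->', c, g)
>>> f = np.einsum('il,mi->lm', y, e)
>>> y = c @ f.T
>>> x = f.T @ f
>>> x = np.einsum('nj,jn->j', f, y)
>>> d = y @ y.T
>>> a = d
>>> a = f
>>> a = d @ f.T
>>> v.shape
(3,)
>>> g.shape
(3, 3)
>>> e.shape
(3, 2)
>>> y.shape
(3, 11)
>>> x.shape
(3,)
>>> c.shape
(3, 3)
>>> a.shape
(3, 11)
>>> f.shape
(11, 3)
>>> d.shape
(3, 3)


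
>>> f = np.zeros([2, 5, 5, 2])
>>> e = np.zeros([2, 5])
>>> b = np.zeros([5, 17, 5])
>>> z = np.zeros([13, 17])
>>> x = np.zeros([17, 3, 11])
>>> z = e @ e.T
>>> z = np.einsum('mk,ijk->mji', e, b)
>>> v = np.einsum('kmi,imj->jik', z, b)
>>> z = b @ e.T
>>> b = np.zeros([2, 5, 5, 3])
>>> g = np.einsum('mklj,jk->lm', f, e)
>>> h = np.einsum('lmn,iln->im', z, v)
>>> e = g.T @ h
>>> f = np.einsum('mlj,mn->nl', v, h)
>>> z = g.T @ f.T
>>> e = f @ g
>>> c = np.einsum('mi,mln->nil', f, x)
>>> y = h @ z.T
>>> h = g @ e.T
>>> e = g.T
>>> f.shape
(17, 5)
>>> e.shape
(2, 5)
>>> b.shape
(2, 5, 5, 3)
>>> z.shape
(2, 17)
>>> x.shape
(17, 3, 11)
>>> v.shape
(5, 5, 2)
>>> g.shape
(5, 2)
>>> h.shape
(5, 17)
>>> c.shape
(11, 5, 3)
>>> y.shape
(5, 2)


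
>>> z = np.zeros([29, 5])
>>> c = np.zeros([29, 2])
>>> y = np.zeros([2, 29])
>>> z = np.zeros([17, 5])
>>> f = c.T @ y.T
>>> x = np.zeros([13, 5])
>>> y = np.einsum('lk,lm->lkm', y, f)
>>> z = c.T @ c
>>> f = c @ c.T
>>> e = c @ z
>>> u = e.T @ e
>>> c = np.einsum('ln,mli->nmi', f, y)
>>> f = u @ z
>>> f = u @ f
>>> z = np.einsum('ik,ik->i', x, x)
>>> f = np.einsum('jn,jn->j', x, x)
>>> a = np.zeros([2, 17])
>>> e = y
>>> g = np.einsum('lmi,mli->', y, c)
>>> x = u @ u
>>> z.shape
(13,)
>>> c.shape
(29, 2, 2)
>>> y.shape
(2, 29, 2)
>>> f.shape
(13,)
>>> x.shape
(2, 2)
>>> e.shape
(2, 29, 2)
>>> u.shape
(2, 2)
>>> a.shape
(2, 17)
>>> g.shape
()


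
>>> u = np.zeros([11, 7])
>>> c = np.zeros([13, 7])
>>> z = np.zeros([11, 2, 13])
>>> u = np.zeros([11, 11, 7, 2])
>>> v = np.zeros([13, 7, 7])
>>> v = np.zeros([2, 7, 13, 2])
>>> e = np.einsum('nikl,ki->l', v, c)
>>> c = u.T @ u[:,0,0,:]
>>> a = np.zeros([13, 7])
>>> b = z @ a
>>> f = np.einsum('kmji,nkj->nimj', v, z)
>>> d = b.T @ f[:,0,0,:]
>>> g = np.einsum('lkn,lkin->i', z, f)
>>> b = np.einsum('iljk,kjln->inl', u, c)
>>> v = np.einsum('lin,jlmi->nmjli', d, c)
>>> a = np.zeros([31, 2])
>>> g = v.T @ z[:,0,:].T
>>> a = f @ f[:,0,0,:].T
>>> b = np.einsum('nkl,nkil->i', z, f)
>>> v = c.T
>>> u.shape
(11, 11, 7, 2)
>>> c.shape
(2, 7, 11, 2)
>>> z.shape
(11, 2, 13)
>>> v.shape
(2, 11, 7, 2)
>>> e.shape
(2,)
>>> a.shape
(11, 2, 7, 11)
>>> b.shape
(7,)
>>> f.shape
(11, 2, 7, 13)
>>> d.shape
(7, 2, 13)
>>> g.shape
(2, 7, 2, 11, 11)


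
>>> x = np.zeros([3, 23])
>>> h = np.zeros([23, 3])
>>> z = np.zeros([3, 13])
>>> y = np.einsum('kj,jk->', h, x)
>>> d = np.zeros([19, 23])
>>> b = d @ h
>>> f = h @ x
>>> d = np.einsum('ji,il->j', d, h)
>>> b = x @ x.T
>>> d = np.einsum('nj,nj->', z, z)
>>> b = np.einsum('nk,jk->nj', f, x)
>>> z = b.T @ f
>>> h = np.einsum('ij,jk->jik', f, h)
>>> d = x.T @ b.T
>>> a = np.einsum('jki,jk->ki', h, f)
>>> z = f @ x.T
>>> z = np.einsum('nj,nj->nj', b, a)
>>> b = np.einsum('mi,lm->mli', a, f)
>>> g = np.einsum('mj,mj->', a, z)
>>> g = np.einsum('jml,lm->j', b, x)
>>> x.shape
(3, 23)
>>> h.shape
(23, 23, 3)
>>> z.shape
(23, 3)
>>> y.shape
()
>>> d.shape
(23, 23)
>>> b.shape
(23, 23, 3)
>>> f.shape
(23, 23)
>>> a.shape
(23, 3)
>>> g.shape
(23,)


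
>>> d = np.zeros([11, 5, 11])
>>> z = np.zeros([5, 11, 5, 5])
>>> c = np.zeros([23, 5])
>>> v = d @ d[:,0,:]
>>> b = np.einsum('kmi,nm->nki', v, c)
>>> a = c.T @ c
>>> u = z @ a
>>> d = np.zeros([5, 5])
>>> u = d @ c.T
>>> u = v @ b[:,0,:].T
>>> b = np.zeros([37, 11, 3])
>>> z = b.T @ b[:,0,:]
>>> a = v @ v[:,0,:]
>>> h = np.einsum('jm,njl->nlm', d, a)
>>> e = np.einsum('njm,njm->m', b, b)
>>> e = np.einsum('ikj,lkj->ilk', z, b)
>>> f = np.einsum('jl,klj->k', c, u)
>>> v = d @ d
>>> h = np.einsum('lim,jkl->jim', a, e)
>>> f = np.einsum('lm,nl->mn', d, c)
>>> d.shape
(5, 5)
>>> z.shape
(3, 11, 3)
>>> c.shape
(23, 5)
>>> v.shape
(5, 5)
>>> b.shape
(37, 11, 3)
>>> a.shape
(11, 5, 11)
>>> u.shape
(11, 5, 23)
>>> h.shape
(3, 5, 11)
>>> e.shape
(3, 37, 11)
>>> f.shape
(5, 23)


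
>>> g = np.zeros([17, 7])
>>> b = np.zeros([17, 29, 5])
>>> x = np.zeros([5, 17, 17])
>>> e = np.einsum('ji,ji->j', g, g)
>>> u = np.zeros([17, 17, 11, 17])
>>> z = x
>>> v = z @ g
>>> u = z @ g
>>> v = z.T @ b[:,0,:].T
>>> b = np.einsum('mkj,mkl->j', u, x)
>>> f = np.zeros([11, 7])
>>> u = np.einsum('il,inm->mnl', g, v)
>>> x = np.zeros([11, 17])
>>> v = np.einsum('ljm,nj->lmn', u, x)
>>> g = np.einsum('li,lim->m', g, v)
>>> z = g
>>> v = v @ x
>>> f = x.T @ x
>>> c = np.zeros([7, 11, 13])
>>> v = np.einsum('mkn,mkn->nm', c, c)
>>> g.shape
(11,)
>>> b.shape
(7,)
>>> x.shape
(11, 17)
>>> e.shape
(17,)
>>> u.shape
(17, 17, 7)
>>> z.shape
(11,)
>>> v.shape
(13, 7)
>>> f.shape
(17, 17)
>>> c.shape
(7, 11, 13)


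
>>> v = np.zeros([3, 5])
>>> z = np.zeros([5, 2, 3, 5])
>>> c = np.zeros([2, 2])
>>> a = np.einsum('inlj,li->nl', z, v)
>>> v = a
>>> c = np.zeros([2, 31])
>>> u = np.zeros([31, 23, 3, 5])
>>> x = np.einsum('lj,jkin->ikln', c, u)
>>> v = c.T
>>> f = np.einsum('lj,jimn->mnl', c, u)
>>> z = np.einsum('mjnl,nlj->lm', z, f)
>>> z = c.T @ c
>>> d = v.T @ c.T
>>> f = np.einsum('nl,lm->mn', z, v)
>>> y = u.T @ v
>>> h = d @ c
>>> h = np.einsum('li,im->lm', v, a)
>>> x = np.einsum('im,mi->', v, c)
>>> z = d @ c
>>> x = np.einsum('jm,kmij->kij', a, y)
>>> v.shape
(31, 2)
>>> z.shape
(2, 31)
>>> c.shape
(2, 31)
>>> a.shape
(2, 3)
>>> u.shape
(31, 23, 3, 5)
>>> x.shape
(5, 23, 2)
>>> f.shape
(2, 31)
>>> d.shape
(2, 2)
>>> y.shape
(5, 3, 23, 2)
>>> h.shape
(31, 3)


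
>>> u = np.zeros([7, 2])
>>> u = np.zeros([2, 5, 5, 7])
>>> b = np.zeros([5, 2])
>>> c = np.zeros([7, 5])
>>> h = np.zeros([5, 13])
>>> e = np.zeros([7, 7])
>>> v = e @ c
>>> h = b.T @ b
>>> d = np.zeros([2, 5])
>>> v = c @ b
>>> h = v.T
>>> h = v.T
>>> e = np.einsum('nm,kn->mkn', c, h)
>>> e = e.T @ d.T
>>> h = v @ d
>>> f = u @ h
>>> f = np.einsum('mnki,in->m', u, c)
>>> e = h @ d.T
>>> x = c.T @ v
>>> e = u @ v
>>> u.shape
(2, 5, 5, 7)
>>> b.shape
(5, 2)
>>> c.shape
(7, 5)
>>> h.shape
(7, 5)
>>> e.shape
(2, 5, 5, 2)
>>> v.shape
(7, 2)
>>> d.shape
(2, 5)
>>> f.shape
(2,)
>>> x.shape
(5, 2)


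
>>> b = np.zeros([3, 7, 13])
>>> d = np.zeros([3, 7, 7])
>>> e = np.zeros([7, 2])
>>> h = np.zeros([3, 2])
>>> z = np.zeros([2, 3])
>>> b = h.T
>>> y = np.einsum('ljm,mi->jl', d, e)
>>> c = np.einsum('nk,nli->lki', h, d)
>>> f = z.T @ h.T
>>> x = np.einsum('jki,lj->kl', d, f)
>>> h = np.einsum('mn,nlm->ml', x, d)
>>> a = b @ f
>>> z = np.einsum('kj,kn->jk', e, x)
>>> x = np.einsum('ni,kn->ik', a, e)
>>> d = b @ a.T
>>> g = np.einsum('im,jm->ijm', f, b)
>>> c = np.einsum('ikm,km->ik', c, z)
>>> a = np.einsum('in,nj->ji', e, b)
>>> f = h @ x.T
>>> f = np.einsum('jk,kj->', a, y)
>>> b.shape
(2, 3)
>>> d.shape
(2, 2)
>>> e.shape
(7, 2)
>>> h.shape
(7, 7)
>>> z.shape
(2, 7)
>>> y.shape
(7, 3)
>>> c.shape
(7, 2)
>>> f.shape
()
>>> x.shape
(3, 7)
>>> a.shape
(3, 7)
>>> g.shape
(3, 2, 3)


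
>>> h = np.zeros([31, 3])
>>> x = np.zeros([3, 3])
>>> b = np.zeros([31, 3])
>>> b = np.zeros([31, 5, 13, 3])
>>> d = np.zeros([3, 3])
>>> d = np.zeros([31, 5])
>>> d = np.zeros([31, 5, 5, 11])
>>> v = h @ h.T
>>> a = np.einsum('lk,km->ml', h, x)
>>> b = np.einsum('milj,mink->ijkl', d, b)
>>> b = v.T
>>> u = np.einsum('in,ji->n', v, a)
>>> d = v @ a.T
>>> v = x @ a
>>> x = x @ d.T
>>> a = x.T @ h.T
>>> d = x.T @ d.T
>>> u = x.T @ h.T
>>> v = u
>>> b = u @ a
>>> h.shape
(31, 3)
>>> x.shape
(3, 31)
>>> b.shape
(31, 31)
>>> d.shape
(31, 31)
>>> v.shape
(31, 31)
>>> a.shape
(31, 31)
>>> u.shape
(31, 31)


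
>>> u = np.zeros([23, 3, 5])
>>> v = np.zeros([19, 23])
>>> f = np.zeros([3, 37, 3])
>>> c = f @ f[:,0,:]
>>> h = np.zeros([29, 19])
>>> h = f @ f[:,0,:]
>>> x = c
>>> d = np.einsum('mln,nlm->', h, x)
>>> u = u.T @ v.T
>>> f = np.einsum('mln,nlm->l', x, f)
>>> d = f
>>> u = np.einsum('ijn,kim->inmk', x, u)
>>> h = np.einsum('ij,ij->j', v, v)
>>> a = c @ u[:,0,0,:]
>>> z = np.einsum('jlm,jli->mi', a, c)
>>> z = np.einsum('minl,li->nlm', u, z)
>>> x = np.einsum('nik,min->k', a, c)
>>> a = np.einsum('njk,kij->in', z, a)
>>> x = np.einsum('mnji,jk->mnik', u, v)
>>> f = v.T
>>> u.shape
(3, 3, 19, 5)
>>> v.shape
(19, 23)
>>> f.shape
(23, 19)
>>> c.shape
(3, 37, 3)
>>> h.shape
(23,)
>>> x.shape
(3, 3, 5, 23)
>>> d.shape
(37,)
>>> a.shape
(37, 19)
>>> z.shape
(19, 5, 3)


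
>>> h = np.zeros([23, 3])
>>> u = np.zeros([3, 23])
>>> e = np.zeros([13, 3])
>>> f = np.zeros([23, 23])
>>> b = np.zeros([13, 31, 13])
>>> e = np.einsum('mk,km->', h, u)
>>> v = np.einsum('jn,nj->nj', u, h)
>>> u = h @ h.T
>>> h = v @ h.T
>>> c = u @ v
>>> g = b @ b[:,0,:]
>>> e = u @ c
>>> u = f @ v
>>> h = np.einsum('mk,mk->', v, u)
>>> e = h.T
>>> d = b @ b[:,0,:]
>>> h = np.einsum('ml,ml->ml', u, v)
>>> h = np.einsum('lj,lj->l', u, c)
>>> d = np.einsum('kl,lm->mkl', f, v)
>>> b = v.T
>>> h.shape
(23,)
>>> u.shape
(23, 3)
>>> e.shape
()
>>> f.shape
(23, 23)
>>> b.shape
(3, 23)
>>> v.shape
(23, 3)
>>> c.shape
(23, 3)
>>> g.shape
(13, 31, 13)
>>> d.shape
(3, 23, 23)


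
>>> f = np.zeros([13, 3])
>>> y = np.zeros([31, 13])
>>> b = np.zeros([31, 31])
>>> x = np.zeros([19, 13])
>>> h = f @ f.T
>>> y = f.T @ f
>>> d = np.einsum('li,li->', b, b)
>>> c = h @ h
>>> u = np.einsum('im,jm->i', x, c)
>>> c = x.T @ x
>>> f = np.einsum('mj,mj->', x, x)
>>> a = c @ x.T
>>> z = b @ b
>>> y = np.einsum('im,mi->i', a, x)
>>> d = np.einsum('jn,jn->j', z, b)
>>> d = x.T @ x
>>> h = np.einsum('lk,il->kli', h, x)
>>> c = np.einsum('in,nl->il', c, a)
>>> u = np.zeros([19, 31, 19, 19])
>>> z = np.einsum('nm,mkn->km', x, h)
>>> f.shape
()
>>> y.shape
(13,)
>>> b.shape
(31, 31)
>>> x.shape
(19, 13)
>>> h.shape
(13, 13, 19)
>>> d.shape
(13, 13)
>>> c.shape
(13, 19)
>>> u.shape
(19, 31, 19, 19)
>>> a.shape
(13, 19)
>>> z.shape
(13, 13)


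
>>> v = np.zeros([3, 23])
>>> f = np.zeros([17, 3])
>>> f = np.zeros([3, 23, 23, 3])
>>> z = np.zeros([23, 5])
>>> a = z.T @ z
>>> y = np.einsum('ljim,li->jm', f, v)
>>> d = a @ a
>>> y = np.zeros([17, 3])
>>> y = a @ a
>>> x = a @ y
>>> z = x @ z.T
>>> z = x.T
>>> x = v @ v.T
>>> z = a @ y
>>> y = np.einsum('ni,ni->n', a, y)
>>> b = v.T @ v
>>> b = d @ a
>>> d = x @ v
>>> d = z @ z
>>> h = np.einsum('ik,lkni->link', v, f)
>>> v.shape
(3, 23)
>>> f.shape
(3, 23, 23, 3)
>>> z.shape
(5, 5)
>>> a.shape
(5, 5)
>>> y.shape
(5,)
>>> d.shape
(5, 5)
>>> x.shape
(3, 3)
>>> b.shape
(5, 5)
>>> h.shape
(3, 3, 23, 23)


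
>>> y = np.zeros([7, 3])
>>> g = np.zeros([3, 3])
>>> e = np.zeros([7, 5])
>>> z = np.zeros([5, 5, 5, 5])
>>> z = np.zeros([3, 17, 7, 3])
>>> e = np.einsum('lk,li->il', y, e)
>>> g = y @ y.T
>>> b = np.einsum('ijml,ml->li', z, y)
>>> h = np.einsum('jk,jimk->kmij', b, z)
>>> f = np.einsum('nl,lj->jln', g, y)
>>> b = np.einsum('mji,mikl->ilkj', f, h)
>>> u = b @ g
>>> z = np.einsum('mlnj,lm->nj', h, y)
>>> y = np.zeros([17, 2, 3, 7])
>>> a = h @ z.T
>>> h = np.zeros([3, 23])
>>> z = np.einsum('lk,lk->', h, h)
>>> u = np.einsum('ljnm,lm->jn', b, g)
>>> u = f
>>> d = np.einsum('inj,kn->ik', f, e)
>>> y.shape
(17, 2, 3, 7)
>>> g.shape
(7, 7)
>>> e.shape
(5, 7)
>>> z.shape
()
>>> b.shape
(7, 3, 17, 7)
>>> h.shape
(3, 23)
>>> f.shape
(3, 7, 7)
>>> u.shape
(3, 7, 7)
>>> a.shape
(3, 7, 17, 17)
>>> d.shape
(3, 5)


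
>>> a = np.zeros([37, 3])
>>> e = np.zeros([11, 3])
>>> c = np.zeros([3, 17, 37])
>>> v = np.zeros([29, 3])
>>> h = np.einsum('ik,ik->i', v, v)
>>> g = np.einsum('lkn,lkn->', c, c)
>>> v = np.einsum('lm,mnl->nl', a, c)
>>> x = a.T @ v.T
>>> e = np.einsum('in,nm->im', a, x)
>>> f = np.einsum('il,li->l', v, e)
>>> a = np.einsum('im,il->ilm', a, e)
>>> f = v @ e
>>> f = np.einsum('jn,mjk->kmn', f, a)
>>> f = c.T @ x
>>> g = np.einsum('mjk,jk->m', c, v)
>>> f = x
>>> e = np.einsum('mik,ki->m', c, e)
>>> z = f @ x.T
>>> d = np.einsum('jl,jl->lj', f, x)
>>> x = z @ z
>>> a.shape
(37, 17, 3)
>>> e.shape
(3,)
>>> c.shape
(3, 17, 37)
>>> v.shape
(17, 37)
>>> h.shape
(29,)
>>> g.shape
(3,)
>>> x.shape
(3, 3)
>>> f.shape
(3, 17)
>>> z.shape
(3, 3)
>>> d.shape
(17, 3)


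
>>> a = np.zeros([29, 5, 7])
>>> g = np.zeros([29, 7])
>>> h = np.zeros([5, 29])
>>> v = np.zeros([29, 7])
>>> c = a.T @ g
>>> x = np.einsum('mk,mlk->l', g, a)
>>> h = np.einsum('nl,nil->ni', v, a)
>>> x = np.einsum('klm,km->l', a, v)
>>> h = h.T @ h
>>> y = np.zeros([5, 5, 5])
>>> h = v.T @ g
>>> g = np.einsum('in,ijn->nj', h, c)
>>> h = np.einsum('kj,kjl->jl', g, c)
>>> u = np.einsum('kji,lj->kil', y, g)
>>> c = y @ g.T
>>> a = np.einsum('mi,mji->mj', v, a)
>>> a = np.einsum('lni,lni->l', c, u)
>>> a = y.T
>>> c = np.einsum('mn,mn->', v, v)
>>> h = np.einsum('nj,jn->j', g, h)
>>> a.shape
(5, 5, 5)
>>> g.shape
(7, 5)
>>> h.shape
(5,)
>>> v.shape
(29, 7)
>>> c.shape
()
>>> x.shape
(5,)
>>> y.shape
(5, 5, 5)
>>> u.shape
(5, 5, 7)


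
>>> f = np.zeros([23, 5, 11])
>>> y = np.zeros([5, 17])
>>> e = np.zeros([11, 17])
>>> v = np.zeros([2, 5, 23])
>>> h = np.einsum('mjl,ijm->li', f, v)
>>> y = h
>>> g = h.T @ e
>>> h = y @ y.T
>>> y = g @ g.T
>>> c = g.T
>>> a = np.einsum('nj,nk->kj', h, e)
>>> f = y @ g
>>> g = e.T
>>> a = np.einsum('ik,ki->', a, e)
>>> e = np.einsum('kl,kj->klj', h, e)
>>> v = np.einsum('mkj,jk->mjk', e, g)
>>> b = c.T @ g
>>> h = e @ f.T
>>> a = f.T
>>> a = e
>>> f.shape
(2, 17)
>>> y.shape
(2, 2)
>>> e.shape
(11, 11, 17)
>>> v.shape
(11, 17, 11)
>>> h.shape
(11, 11, 2)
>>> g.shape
(17, 11)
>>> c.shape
(17, 2)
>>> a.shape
(11, 11, 17)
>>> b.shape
(2, 11)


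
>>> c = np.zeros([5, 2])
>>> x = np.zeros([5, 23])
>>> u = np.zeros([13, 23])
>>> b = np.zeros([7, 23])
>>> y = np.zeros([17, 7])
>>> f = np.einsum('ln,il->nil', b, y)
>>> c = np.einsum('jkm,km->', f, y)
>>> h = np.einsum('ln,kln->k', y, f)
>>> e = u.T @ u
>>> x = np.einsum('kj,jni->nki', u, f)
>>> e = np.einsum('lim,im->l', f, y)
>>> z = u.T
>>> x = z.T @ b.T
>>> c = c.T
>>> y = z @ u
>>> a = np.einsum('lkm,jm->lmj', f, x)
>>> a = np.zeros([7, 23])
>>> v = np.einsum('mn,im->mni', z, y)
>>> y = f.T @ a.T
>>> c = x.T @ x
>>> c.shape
(7, 7)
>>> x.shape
(13, 7)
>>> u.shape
(13, 23)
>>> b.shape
(7, 23)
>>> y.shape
(7, 17, 7)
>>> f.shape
(23, 17, 7)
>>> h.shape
(23,)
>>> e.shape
(23,)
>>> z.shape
(23, 13)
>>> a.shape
(7, 23)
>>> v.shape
(23, 13, 23)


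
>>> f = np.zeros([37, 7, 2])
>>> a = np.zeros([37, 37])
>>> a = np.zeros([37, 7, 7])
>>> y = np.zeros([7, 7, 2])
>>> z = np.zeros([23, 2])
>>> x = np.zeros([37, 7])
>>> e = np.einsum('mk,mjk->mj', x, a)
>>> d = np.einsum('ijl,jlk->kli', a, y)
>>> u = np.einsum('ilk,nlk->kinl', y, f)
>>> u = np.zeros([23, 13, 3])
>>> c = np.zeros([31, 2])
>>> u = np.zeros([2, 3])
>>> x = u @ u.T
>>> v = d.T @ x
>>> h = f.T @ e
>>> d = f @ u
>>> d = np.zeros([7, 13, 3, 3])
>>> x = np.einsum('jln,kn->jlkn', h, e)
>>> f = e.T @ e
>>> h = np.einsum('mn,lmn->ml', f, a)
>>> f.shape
(7, 7)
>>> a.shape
(37, 7, 7)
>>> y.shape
(7, 7, 2)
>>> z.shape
(23, 2)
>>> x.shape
(2, 7, 37, 7)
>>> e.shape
(37, 7)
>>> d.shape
(7, 13, 3, 3)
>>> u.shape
(2, 3)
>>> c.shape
(31, 2)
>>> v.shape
(37, 7, 2)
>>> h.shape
(7, 37)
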